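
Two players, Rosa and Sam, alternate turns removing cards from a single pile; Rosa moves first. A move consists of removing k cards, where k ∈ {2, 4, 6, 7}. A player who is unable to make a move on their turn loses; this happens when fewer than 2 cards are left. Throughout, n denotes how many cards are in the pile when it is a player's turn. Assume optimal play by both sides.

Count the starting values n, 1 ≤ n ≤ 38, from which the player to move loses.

Label each position W (a win for the player to move) or L (a loss). A position with no legal move is L; any other position is W exactly when some move reaches an L, and L when every move reaches a W.
n=0: no move → L
n=1: no move → L
n=2: W (go to 0, an L position)
n=3: W (go to 1, an L position)
n=4: W (go to 0, an L position)
n=5: W (go to 1, an L position)
n=6: W (go to 0, an L position)
n=7: W (go to 1, an L position)
n=8: W (go to 1, an L position)
n=9: L (options 7(W), 5(W), 3(W), 2(W) are all W)
n=10: L (options 8(W), 6(W), 4(W), 3(W) are all W)
n=11: W (go to 9, an L position)
n=12: W (go to 10, an L position)
n=13: W (go to 9, an L position)
n=14: W (go to 10, an L position)
n=15: W (go to 9, an L position)
n=16: W (go to 10, an L position)
n=17: W (go to 10, an L position)
n=18: L (options 16(W), 14(W), 12(W), 11(W) are all W)
n=19: L (options 17(W), 15(W), 13(W), 12(W) are all W)
n=20: W (go to 18, an L position)
n=21: W (go to 19, an L position)
n=22: W (go to 18, an L position)
n=23: W (go to 19, an L position)
n=24: W (go to 18, an L position)
n=25: W (go to 19, an L position)
n=26: W (go to 19, an L position)
n=27: L (options 25(W), 23(W), 21(W), 20(W) are all W)
n=28: L (options 26(W), 24(W), 22(W), 21(W) are all W)
n=29: W (go to 27, an L position)
n=30: W (go to 28, an L position)
n=31: W (go to 27, an L position)
n=32: W (go to 28, an L position)
n=33: W (go to 27, an L position)
n=34: W (go to 28, an L position)
n=35: W (go to 28, an L position)
n=36: L (options 34(W), 32(W), 30(W), 29(W) are all W)
n=37: L (options 35(W), 33(W), 31(W), 30(W) are all W)
n=38: W (go to 36, an L position)
L entries with 1 ≤ n ≤ 38 (n=0 is outside the asked range and is not counted): n = 1, 9, 10, 18, 19, 27, 28, 36, 37; that makes 9.

9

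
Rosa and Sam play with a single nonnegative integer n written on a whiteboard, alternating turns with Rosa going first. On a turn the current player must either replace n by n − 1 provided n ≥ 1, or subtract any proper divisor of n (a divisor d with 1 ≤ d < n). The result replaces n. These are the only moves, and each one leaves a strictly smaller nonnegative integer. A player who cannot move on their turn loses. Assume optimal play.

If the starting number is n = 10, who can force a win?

Rosa wins.

Label each position W (a win for the player to move) or L (a loss). A position with no legal move is L; any other position is W exactly when some move reaches an L, and L when every move reaches a W.
n=0: no move → L
n=1: reaches L-position 0 → W
n=2: only reaches 1(W), which is W → L
n=3: reaches L-position 2 → W
n=4: reaches L-position 2 → W
n=5: only reaches 4(W), which is W → L
n=6: reaches L-position 5 → W
n=7: only reaches 6(W), which is W → L
n=8: reaches L-position 7 → W
n=9: only reaches 6(W), 8(W), all W → L
n=10: reaches L-position 5 → W
The starting position 10 is W: Rosa should move to 5, handing over an L position.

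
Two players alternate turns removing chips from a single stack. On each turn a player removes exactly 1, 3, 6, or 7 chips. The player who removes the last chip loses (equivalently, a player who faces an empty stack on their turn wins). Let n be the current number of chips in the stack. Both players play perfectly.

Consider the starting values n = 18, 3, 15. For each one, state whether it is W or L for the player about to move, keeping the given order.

Classify positions by backward induction: terminal positions (no move available) are W. From any other position, the mover wins iff some move reaches an L.
n=0: no move; the opponent has just taken the last chip and therefore loses → W
n=1: only reaches 0(W), which is W → L
n=2: reaches L-position 1 → W
n=3: only reaches 2(W), 0(W), all W → L
n=4: reaches L-position 3 → W
n=5: only reaches 4(W), 2(W), all W → L
n=6: reaches L-position 5 → W
n=7: reaches L-position 1 → W
n=8: reaches L-position 5 → W
n=9: reaches L-position 3 → W
n=10: reaches L-position 3 → W
n=11: reaches L-position 5 → W
n=12: reaches L-position 5 → W
n=13: only reaches 12(W), 10(W), 7(W), 6(W), all W → L
n=14: reaches L-position 13 → W
n=15: only reaches 14(W), 12(W), 9(W), 8(W), all W → L
n=16: reaches L-position 15 → W
n=17: only reaches 16(W), 14(W), 11(W), 10(W), all W → L
n=18: reaches L-position 17 → W

18: W, 3: L, 15: L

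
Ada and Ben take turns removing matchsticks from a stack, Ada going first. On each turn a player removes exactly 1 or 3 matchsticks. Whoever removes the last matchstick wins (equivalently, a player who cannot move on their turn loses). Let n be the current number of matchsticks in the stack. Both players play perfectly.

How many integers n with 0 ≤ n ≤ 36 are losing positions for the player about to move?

Compute win/loss labels from the base case upward. A position with no move is L. Any other position is W if it can reach an L in one move, else L.
n=0: no move → L
n=1: →0(L), so W
n=2: →1(W) only, which is W, so L
n=3: →2(L), so W
n=4: →3(W), 1(W) — all W, so L
n=5: →4(L), so W
n=6: →5(W), 3(W) — all W, so L
n=7: →6(L), so W
n=8: →7(W), 5(W) — all W, so L
n=9: →8(L), so W
n=10: →9(W), 7(W) — all W, so L
n=11: →10(L), so W
n=12: →11(W), 9(W) — all W, so L
n=13: →12(L), so W
n=14: →13(W), 11(W) — all W, so L
n=15: →14(L), so W
n=16: →15(W), 13(W) — all W, so L
n=17: →16(L), so W
n=18: →17(W), 15(W) — all W, so L
n=19: →18(L), so W
n=20: →19(W), 17(W) — all W, so L
n=21: →20(L), so W
n=22: →21(W), 19(W) — all W, so L
n=23: →22(L), so W
n=24: →23(W), 21(W) — all W, so L
n=25: →24(L), so W
n=26: →25(W), 23(W) — all W, so L
n=27: →26(L), so W
n=28: →27(W), 25(W) — all W, so L
n=29: →28(L), so W
n=30: →29(W), 27(W) — all W, so L
n=31: →30(L), so W
n=32: →31(W), 29(W) — all W, so L
n=33: →32(L), so W
n=34: →33(W), 31(W) — all W, so L
n=35: →34(L), so W
n=36: →35(W), 33(W) — all W, so L
L entries with 0 ≤ n ≤ 36: n = 0, 2, 4, 6, 8, 10, 12, 14, 16, 18, 20, 22, 24, 26, 28, 30, 32, 34, 36; that makes 19.

19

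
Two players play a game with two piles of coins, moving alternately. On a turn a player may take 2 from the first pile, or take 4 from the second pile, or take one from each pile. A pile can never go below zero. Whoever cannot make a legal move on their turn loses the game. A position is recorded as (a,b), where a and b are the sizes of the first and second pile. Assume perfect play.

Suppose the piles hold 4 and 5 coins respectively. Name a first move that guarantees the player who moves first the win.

Move to (2,5).

Classify positions by backward induction: terminal positions (no move available) are L. From any other position, the mover wins iff some move reaches an L.
No move ever increases a pile, so every position that can arise here has a ≤ 4 and b ≤ 5; it is enough to label the cells with 0 ≤ a ≤ 4 and 0 ≤ b ≤ 5.
Every move lowers a or b (never raises either), so fill the grid row by row in increasing a, and left to right within a row: each cell's successors are then already labelled.
      b=0  b=1  b=2  b=3  b=4  b=5
a=0:    L    L    L    L    W    W
a=1:    L    W    W    W    W    L
a=2:    W    W    W    W    L    L
a=3:    W    L    L    L    L    W
a=4:    L    L    W    W    W    W
Cells with no legal move (terminal, hence L): (0,0), (0,1), (0,2), (0,3), (1,0).
The remaining L cells, each justified by listing all of its moves:
(1,5): moves to (1,1)(W), (0,4)(W); every one is W ⇒ L
(2,4): moves to (0,4)(W), (2,0)(W), (1,3)(W); every one is W ⇒ L
(2,5): moves to (0,5)(W), (2,1)(W), (1,4)(W); every one is W ⇒ L
(3,1): moves to (1,1)(W), (2,0)(W); every one is W ⇒ L
(3,2): moves to (1,2)(W), (2,1)(W); every one is W ⇒ L
(3,3): moves to (1,3)(W), (2,2)(W); every one is W ⇒ L
(3,4): moves to (1,4)(W), (3,0)(W), (2,3)(W); every one is W ⇒ L
(4,0): the only move is to (2,0)(W), a W ⇒ L
(4,1): moves to (2,1)(W), (3,0)(W); every one is W ⇒ L
Every other cell has at least one move into one of the L cells above, so it is W.
From (4,5), the L positions reachable in one move are: (2,5), (4,1), (3,4). Any move reaching one of these is winning.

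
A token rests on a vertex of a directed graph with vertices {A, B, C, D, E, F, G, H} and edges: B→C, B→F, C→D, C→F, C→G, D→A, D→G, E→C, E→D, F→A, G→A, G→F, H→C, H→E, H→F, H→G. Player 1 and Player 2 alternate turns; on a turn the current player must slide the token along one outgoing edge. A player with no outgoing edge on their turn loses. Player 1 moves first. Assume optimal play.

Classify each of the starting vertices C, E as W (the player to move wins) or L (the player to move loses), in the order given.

C: L, E: W

Compute win/loss labels from the base case upward. A position with no move is L. Any other position is W if it can reach an L in one move, else L.
Every edge goes from a vertex to one that appears earlier in the order A, F, G, D, C, B, E, H, so processing vertices in that order labels each vertex after all of its successors.
A: no outgoing edge → L
F: can move to A, which is L ⇒ W
G: can move to A, which is L ⇒ W
D: can move to A, which is L ⇒ W
C: moves to D(W), G(W), F(W); every one is W ⇒ L
B: can move to C, which is L ⇒ W
E: can move to C, which is L ⇒ W
H: can move to C, which is L ⇒ W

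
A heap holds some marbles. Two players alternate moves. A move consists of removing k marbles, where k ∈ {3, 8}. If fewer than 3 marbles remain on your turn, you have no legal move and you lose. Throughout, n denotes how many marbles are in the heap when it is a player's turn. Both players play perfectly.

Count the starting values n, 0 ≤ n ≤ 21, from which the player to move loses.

Label each position W (a win for the player to move) or L (a loss). A position with no legal move is L; any other position is W exactly when some move reaches an L, and L when every move reaches a W.
n=0: no move → L
n=1: no move → L
n=2: no move → L
n=3: →0(L), so W
n=4: →1(L), so W
n=5: →2(L), so W
n=6: →3(W) only, which is W, so L
n=7: →4(W) only, which is W, so L
n=8: →0(L), so W
n=9: →6(L), so W
n=10: →7(L), so W
n=11: →8(W), 3(W) — all W, so L
n=12: →9(W), 4(W) — all W, so L
n=13: →10(W), 5(W) — all W, so L
n=14: →11(L), so W
n=15: →12(L), so W
n=16: →13(L), so W
n=17: →14(W), 9(W) — all W, so L
n=18: →15(W), 10(W) — all W, so L
n=19: →11(L), so W
n=20: →17(L), so W
n=21: →18(L), so W
L entries with 0 ≤ n ≤ 21: n = 0, 1, 2, 6, 7, 11, 12, 13, 17, 18; that makes 10.

10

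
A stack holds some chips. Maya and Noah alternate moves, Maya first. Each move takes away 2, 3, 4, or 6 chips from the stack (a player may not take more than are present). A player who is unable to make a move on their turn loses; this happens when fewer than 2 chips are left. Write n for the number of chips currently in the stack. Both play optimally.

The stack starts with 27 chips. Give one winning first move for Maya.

Remove 2, leaving 25.

Work bottom-up. With no move the player to move loses. Otherwise the position is W if at least one move leads to an L position for the opponent, and L if every move leads to a W.
n=0: no move → L
n=1: no move → L
n=2: can move to 0, which is L ⇒ W
n=3: can move to 1, which is L ⇒ W
n=4: can move to 1, which is L ⇒ W
n=5: can move to 1, which is L ⇒ W
n=6: can move to 0, which is L ⇒ W
n=7: can move to 1, which is L ⇒ W
n=8: moves to 6(W), 5(W), 4(W), 2(W); every one is W ⇒ L
n=9: moves to 7(W), 6(W), 5(W), 3(W); every one is W ⇒ L
n=10: can move to 8, which is L ⇒ W
n=11: can move to 9, which is L ⇒ W
n=12: can move to 9, which is L ⇒ W
n=13: can move to 9, which is L ⇒ W
n=14: can move to 8, which is L ⇒ W
n=15: can move to 9, which is L ⇒ W
n=16: moves to 14(W), 13(W), 12(W), 10(W); every one is W ⇒ L
n=17: moves to 15(W), 14(W), 13(W), 11(W); every one is W ⇒ L
n=18: can move to 16, which is L ⇒ W
n=19: can move to 17, which is L ⇒ W
n=20: can move to 17, which is L ⇒ W
n=21: can move to 17, which is L ⇒ W
n=22: can move to 16, which is L ⇒ W
n=23: can move to 17, which is L ⇒ W
n=24: moves to 22(W), 21(W), 20(W), 18(W); every one is W ⇒ L
n=25: moves to 23(W), 22(W), 21(W), 19(W); every one is W ⇒ L
n=26: can move to 24, which is L ⇒ W
n=27: can move to 25, which is L ⇒ W
From 27, the L positions reachable in one move are: 25, 24. Any move reaching one of these is winning.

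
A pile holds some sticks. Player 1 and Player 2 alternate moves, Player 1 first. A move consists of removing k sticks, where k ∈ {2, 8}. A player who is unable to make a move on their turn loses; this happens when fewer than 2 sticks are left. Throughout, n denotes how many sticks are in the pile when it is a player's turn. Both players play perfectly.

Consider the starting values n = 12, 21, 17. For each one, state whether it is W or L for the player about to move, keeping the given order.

12: W, 21: L, 17: W

Label each position W (a win for the player to move) or L (a loss). A position with no legal move is L; any other position is W exactly when some move reaches an L, and L when every move reaches a W.
n=0: no move → L
n=1: no move → L
n=2: can move to 0, which is L ⇒ W
n=3: can move to 1, which is L ⇒ W
n=4: the only move is to 2(W), a W ⇒ L
n=5: the only move is to 3(W), a W ⇒ L
n=6: can move to 4, which is L ⇒ W
n=7: can move to 5, which is L ⇒ W
n=8: can move to 0, which is L ⇒ W
n=9: can move to 1, which is L ⇒ W
n=10: moves to 8(W), 2(W); every one is W ⇒ L
n=11: moves to 9(W), 3(W); every one is W ⇒ L
n=12: can move to 10, which is L ⇒ W
n=13: can move to 11, which is L ⇒ W
n=14: moves to 12(W), 6(W); every one is W ⇒ L
n=15: moves to 13(W), 7(W); every one is W ⇒ L
n=16: can move to 14, which is L ⇒ W
n=17: can move to 15, which is L ⇒ W
n=18: can move to 10, which is L ⇒ W
n=19: can move to 11, which is L ⇒ W
n=20: moves to 18(W), 12(W); every one is W ⇒ L
n=21: moves to 19(W), 13(W); every one is W ⇒ L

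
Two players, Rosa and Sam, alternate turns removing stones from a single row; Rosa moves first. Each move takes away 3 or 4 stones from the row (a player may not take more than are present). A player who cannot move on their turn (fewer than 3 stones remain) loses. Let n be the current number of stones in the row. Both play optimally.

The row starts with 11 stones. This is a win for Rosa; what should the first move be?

Remove 3, leaving 8.

Work bottom-up. With no move the player to move loses. Otherwise the position is W if at least one move leads to an L position for the opponent, and L if every move leads to a W.
n=0: no move → L
n=1: no move → L
n=2: no move → L
n=3: →0(L), so W
n=4: →1(L), so W
n=5: →2(L), so W
n=6: →2(L), so W
n=7: →4(W), 3(W) — all W, so L
n=8: →5(W), 4(W) — all W, so L
n=9: →6(W), 5(W) — all W, so L
n=10: →7(L), so W
n=11: →8(L), so W
From 11, the L positions reachable in one move are: 8, 7. Any move reaching one of these is winning.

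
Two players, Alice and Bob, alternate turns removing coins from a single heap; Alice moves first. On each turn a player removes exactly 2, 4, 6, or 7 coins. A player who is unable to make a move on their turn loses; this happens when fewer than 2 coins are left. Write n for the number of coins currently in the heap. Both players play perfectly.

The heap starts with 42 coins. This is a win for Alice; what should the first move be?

Build the W/L table. Terminal = L. A non-terminal position is W if it has a move to some L; otherwise it is L.
n=0: no move → L
n=1: no move → L
n=2: W (go to 0, an L position)
n=3: W (go to 1, an L position)
n=4: W (go to 0, an L position)
n=5: W (go to 1, an L position)
n=6: W (go to 0, an L position)
n=7: W (go to 1, an L position)
n=8: W (go to 1, an L position)
n=9: L (options 7(W), 5(W), 3(W), 2(W) are all W)
n=10: L (options 8(W), 6(W), 4(W), 3(W) are all W)
n=11: W (go to 9, an L position)
n=12: W (go to 10, an L position)
n=13: W (go to 9, an L position)
n=14: W (go to 10, an L position)
n=15: W (go to 9, an L position)
n=16: W (go to 10, an L position)
n=17: W (go to 10, an L position)
n=18: L (options 16(W), 14(W), 12(W), 11(W) are all W)
n=19: L (options 17(W), 15(W), 13(W), 12(W) are all W)
n=20: W (go to 18, an L position)
n=21: W (go to 19, an L position)
n=22: W (go to 18, an L position)
n=23: W (go to 19, an L position)
n=24: W (go to 18, an L position)
n=25: W (go to 19, an L position)
n=26: W (go to 19, an L position)
n=27: L (options 25(W), 23(W), 21(W), 20(W) are all W)
n=28: L (options 26(W), 24(W), 22(W), 21(W) are all W)
n=29: W (go to 27, an L position)
n=30: W (go to 28, an L position)
n=31: W (go to 27, an L position)
n=32: W (go to 28, an L position)
n=33: W (go to 27, an L position)
n=34: W (go to 28, an L position)
n=35: W (go to 28, an L position)
n=36: L (options 34(W), 32(W), 30(W), 29(W) are all W)
n=37: L (options 35(W), 33(W), 31(W), 30(W) are all W)
n=38: W (go to 36, an L position)
n=39: W (go to 37, an L position)
n=40: W (go to 36, an L position)
n=41: W (go to 37, an L position)
n=42: W (go to 36, an L position)
From 42, the L positions reachable in one move are: 36.

Remove 6, leaving 36.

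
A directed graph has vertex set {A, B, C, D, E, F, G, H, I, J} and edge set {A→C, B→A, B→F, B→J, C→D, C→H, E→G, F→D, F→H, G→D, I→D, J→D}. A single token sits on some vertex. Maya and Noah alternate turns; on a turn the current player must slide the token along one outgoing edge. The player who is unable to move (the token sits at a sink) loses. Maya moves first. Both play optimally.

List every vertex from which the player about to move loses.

Compute win/loss labels from the base case upward. A position with no move is L. Any other position is W if it can reach an L in one move, else L.
Every edge goes from a vertex to one that appears earlier in the order H, D, F, C, I, G, J, A, B, E, so processing vertices in that order labels each vertex after all of its successors.
H: no outgoing edge → L
D: no outgoing edge → L
F: reaches L-position D → W
C: reaches L-position D → W
I: reaches L-position D → W
G: reaches L-position D → W
J: reaches L-position D → W
A: only reaches C(W), which is W → L
B: reaches L-position A → W
E: only reaches G(W), which is W → L
Reading off the rows marked L gives the requested list; there are 4 such vertices.

A, D, E, H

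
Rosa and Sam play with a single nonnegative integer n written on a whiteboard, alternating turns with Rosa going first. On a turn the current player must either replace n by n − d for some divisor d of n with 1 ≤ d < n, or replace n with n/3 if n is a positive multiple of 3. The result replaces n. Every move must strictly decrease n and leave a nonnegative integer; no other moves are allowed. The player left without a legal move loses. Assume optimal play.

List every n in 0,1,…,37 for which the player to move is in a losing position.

Compute win/loss labels from the base case upward. A position with no move is L. Any other position is W if it can reach an L in one move, else L.
n=0: no move → L
n=1: no move → L
n=2: reaches L-position 1 → W
n=3: reaches L-position 1 → W
n=4: only reaches 2(W), 3(W), all W → L
n=5: reaches L-position 4 → W
n=6: reaches L-position 4 → W
n=7: only reaches 6(W), which is W → L
n=8: reaches L-position 4 → W
n=9: only reaches 3(W), 6(W), 8(W), all W → L
n=10: reaches L-position 9 → W
n=11: only reaches 10(W), which is W → L
n=12: reaches L-position 4 → W
n=13: only reaches 12(W), which is W → L
n=14: reaches L-position 7 → W
n=15: only reaches 5(W), 10(W), 12(W), 14(W), all W → L
n=16: reaches L-position 15 → W
n=17: only reaches 16(W), which is W → L
n=18: reaches L-position 9 → W
n=19: only reaches 18(W), which is W → L
n=20: reaches L-position 15 → W
n=21: reaches L-position 7 → W
n=22: reaches L-position 11 → W
n=23: only reaches 22(W), which is W → L
n=24: reaches L-position 23 → W
n=25: only reaches 20(W), 24(W), all W → L
n=26: reaches L-position 13 → W
n=27: reaches L-position 9 → W
n=28: only reaches 14(W), 21(W), 24(W), 26(W), 27(W), all W → L
n=29: reaches L-position 28 → W
n=30: reaches L-position 15 → W
n=31: only reaches 30(W), which is W → L
n=32: reaches L-position 28 → W
n=33: reaches L-position 11 → W
n=34: reaches L-position 17 → W
n=35: reaches L-position 28 → W
n=36: only reaches 12(W), 18(W), 24(W), 27(W), 30(W), 32(W), 33(W), 34(W), 35(W), all W → L
n=37: reaches L-position 36 → W
The losing starting values of n are exactly the entries labelled L in this table (15 of them).

0, 1, 4, 7, 9, 11, 13, 15, 17, 19, 23, 25, 28, 31, 36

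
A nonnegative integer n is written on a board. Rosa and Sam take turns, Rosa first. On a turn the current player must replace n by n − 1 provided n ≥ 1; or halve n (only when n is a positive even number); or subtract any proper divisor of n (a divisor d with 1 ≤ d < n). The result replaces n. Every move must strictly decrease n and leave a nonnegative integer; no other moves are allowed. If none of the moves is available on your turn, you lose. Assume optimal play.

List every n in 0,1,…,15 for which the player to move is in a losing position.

Compute win/loss labels from the base case upward. A position with no move is L. Any other position is W if it can reach an L in one move, else L.
n=0: no move → L
n=1: can move to 0, which is L ⇒ W
n=2: the only move is to 1(W), a W ⇒ L
n=3: can move to 2, which is L ⇒ W
n=4: can move to 2, which is L ⇒ W
n=5: the only move is to 4(W), a W ⇒ L
n=6: can move to 5, which is L ⇒ W
n=7: the only move is to 6(W), a W ⇒ L
n=8: can move to 7, which is L ⇒ W
n=9: moves to 6(W), 8(W); every one is W ⇒ L
n=10: can move to 5, which is L ⇒ W
n=11: the only move is to 10(W), a W ⇒ L
n=12: can move to 9, which is L ⇒ W
n=13: the only move is to 12(W), a W ⇒ L
n=14: can move to 7, which is L ⇒ W
n=15: moves to 10(W), 12(W), 14(W); every one is W ⇒ L
The losing starting values of n are exactly the entries labelled L in this table (8 of them).

0, 2, 5, 7, 9, 11, 13, 15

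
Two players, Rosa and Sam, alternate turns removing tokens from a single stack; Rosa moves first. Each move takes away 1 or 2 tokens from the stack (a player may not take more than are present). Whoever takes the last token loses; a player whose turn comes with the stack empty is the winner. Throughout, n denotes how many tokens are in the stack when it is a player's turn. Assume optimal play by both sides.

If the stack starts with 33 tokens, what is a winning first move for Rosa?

Remove 2, leaving 31.

Work bottom-up. With no move the player to move wins. Otherwise the position is W if at least one move leads to an L position for the opponent, and L if every move leads to a W.
n=0: no move; the opponent has just taken the last token and therefore loses → W
n=1: only reaches 0(W), which is W → L
n=2: reaches L-position 1 → W
n=3: reaches L-position 1 → W
n=4: only reaches 3(W), 2(W), all W → L
n=5: reaches L-position 4 → W
n=6: reaches L-position 4 → W
n=7: only reaches 6(W), 5(W), all W → L
n=8: reaches L-position 7 → W
n=9: reaches L-position 7 → W
n=10: only reaches 9(W), 8(W), all W → L
n=11: reaches L-position 10 → W
n=12: reaches L-position 10 → W
n=13: only reaches 12(W), 11(W), all W → L
n=14: reaches L-position 13 → W
n=15: reaches L-position 13 → W
n=16: only reaches 15(W), 14(W), all W → L
n=17: reaches L-position 16 → W
n=18: reaches L-position 16 → W
n=19: only reaches 18(W), 17(W), all W → L
n=20: reaches L-position 19 → W
n=21: reaches L-position 19 → W
n=22: only reaches 21(W), 20(W), all W → L
n=23: reaches L-position 22 → W
n=24: reaches L-position 22 → W
n=25: only reaches 24(W), 23(W), all W → L
n=26: reaches L-position 25 → W
n=27: reaches L-position 25 → W
n=28: only reaches 27(W), 26(W), all W → L
n=29: reaches L-position 28 → W
n=30: reaches L-position 28 → W
n=31: only reaches 30(W), 29(W), all W → L
n=32: reaches L-position 31 → W
n=33: reaches L-position 31 → W
From 33, the L positions reachable in one move are: 31.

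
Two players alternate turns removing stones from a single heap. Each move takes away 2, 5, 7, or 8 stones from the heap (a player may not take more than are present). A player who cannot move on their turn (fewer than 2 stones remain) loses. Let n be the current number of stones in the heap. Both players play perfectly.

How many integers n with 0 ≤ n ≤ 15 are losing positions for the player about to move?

6

Classify positions by backward induction: terminal positions (no move available) are L. From any other position, the mover wins iff some move reaches an L.
n=0: no move → L
n=1: no move → L
n=2: can move to 0, which is L ⇒ W
n=3: can move to 1, which is L ⇒ W
n=4: the only move is to 2(W), a W ⇒ L
n=5: can move to 0, which is L ⇒ W
n=6: can move to 4, which is L ⇒ W
n=7: can move to 0, which is L ⇒ W
n=8: can move to 1, which is L ⇒ W
n=9: can move to 4, which is L ⇒ W
n=10: moves to 8(W), 5(W), 3(W), 2(W); every one is W ⇒ L
n=11: can move to 4, which is L ⇒ W
n=12: can move to 10, which is L ⇒ W
n=13: moves to 11(W), 8(W), 6(W), 5(W); every one is W ⇒ L
n=14: moves to 12(W), 9(W), 7(W), 6(W); every one is W ⇒ L
n=15: can move to 13, which is L ⇒ W
L entries with 0 ≤ n ≤ 15: n = 0, 1, 4, 10, 13, 14; that makes 6.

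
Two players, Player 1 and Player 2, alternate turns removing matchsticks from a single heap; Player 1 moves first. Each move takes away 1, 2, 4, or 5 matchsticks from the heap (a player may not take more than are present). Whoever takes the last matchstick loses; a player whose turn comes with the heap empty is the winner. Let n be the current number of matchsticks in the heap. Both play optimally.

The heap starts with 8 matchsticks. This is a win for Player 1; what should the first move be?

Positions with no move are W. A position that does have a move is losing for the player to move precisely when every available move leads to a winning position for the opponent. Fill in the labels:
n=0: no move; the opponent has just taken the last matchstick and therefore loses → W
n=1: →0(W) only, which is W, so L
n=2: →1(L), so W
n=3: →1(L), so W
n=4: →3(W), 2(W), 0(W) — all W, so L
n=5: →4(L), so W
n=6: →4(L), so W
n=7: →6(W), 5(W), 3(W), 2(W) — all W, so L
n=8: →7(L), so W
From 8, the L positions reachable in one move are: 7, 4. Any move reaching one of these is winning.

Remove 1, leaving 7.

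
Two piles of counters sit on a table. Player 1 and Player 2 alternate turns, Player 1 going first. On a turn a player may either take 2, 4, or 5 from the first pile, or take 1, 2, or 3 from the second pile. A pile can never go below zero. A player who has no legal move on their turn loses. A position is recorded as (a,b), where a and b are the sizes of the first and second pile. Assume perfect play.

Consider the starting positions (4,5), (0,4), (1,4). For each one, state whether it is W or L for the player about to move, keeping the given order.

(4,5): W, (0,4): L, (1,4): L

Use the standard recursion: the mover loses at a terminal position; elsewhere, the mover wins exactly when some move hands the opponent an L position.
No move ever increases a pile, so every position that can arise here has a ≤ 4 and b ≤ 5; it is enough to label the cells with 0 ≤ a ≤ 4 and 0 ≤ b ≤ 5.
Every move lowers a or b (never raises either), so fill the grid row by row in increasing a, and left to right within a row: each cell's successors are then already labelled.
      b=0  b=1  b=2  b=3  b=4  b=5
a=0:    L    W    W    W    L    W
a=1:    L    W    W    W    L    W
a=2:    W    L    W    W    W    L
a=3:    W    L    W    W    W    L
a=4:    W    W    L    W    W    W
Cells with no legal move (terminal, hence L): (0,0), (1,0).
The remaining L cells, each justified by listing all of its moves:
(0,4): moves to (0,3)(W), (0,2)(W), (0,1)(W); every one is W ⇒ L
(1,4): moves to (1,3)(W), (1,2)(W), (1,1)(W); every one is W ⇒ L
(2,1): moves to (0,1)(W), (2,0)(W); every one is W ⇒ L
(2,5): moves to (0,5)(W), (2,4)(W), (2,3)(W), (2,2)(W); every one is W ⇒ L
(3,1): moves to (1,1)(W), (3,0)(W); every one is W ⇒ L
(3,5): moves to (1,5)(W), (3,4)(W), (3,3)(W), (3,2)(W); every one is W ⇒ L
(4,2): moves to (2,2)(W), (0,2)(W), (4,1)(W), (4,0)(W); every one is W ⇒ L
Every other cell has at least one move into one of the L cells above, so it is W.
(4,5): the move to (2,5) reaches an L cell, so W
(0,4): one of the L cells justified above, so L
(1,4): one of the L cells justified above, so L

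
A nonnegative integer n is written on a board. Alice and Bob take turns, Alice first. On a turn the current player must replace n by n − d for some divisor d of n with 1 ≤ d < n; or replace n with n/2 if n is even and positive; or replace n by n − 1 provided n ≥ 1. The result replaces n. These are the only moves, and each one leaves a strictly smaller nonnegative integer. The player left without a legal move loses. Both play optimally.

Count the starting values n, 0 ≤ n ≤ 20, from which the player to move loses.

10

Positions with no move are L. A position that does have a move is losing for the player to move precisely when every available move leads to a winning position for the opponent. Fill in the labels:
n=0: no move → L
n=1: reaches L-position 0 → W
n=2: only reaches 1(W), which is W → L
n=3: reaches L-position 2 → W
n=4: reaches L-position 2 → W
n=5: only reaches 4(W), which is W → L
n=6: reaches L-position 5 → W
n=7: only reaches 6(W), which is W → L
n=8: reaches L-position 7 → W
n=9: only reaches 6(W), 8(W), all W → L
n=10: reaches L-position 5 → W
n=11: only reaches 10(W), which is W → L
n=12: reaches L-position 9 → W
n=13: only reaches 12(W), which is W → L
n=14: reaches L-position 7 → W
n=15: only reaches 10(W), 12(W), 14(W), all W → L
n=16: reaches L-position 15 → W
n=17: only reaches 16(W), which is W → L
n=18: reaches L-position 9 → W
n=19: only reaches 18(W), which is W → L
n=20: reaches L-position 15 → W
L entries with 0 ≤ n ≤ 20: n = 0, 2, 5, 7, 9, 11, 13, 15, 17, 19; that makes 10.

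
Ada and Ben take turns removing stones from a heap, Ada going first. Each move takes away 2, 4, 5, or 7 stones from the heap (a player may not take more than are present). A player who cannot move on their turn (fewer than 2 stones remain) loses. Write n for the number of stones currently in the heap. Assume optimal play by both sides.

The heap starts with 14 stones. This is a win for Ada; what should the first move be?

Label each position W (a win for the player to move) or L (a loss). A position with no legal move is L; any other position is W exactly when some move reaches an L, and L when every move reaches a W.
n=0: no move → L
n=1: no move → L
n=2: W (go to 0, an L position)
n=3: W (go to 1, an L position)
n=4: W (go to 0, an L position)
n=5: W (go to 1, an L position)
n=6: W (go to 1, an L position)
n=7: W (go to 0, an L position)
n=8: W (go to 1, an L position)
n=9: L (options 7(W), 5(W), 4(W), 2(W) are all W)
n=10: L (options 8(W), 6(W), 5(W), 3(W) are all W)
n=11: W (go to 9, an L position)
n=12: W (go to 10, an L position)
n=13: W (go to 9, an L position)
n=14: W (go to 10, an L position)
From 14, the L positions reachable in one move are: 10, 9. Any move reaching one of these is winning.

Remove 4, leaving 10.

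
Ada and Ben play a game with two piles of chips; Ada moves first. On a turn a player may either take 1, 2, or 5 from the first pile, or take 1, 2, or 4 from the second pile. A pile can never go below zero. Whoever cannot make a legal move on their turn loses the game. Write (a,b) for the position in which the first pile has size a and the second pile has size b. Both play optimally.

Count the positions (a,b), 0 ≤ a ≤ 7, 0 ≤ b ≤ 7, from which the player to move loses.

22

Positions with no move are L. A position that does have a move is losing for the player to move precisely when every available move leads to a winning position for the opponent. Fill in the labels:
Every move lowers a or b (never raises either), so fill the grid row by row in increasing a, and left to right within a row: each cell's successors are then already labelled.
      b=0  b=1  b=2  b=3  b=4  b=5  b=6  b=7
a=0:    L    W    W    L    W    W    L    W
a=1:    W    L    W    W    L    W    W    L
a=2:    W    W    L    W    W    L    W    W
a=3:    L    W    W    L    W    W    L    W
a=4:    W    L    W    W    L    W    W    L
a=5:    W    W    L    W    W    L    W    W
a=6:    L    W    W    L    W    W    L    W
a=7:    W    L    W    W    L    W    W    L
Cells with no legal move (terminal, hence L): (0,0).
The remaining L cells, each justified by listing all of its moves:
(0,3): only reaches (0,2)(W), (0,1)(W), all W → L
(0,6): only reaches (0,5)(W), (0,4)(W), (0,2)(W), all W → L
(1,1): only reaches (0,1)(W), (1,0)(W), all W → L
(1,4): only reaches (0,4)(W), (1,3)(W), (1,2)(W), (1,0)(W), all W → L
(1,7): only reaches (0,7)(W), (1,6)(W), (1,5)(W), (1,3)(W), all W → L
(2,2): only reaches (1,2)(W), (0,2)(W), (2,1)(W), (2,0)(W), all W → L
(2,5): only reaches (1,5)(W), (0,5)(W), (2,4)(W), (2,3)(W), (2,1)(W), all W → L
(3,0): only reaches (2,0)(W), (1,0)(W), all W → L
(3,3): only reaches (2,3)(W), (1,3)(W), (3,2)(W), (3,1)(W), all W → L
(3,6): only reaches (2,6)(W), (1,6)(W), (3,5)(W), (3,4)(W), (3,2)(W), all W → L
(4,1): only reaches (3,1)(W), (2,1)(W), (4,0)(W), all W → L
(4,4): only reaches (3,4)(W), (2,4)(W), (4,3)(W), (4,2)(W), (4,0)(W), all W → L
(4,7): only reaches (3,7)(W), (2,7)(W), (4,6)(W), (4,5)(W), (4,3)(W), all W → L
(5,2): only reaches (4,2)(W), (3,2)(W), (0,2)(W), (5,1)(W), (5,0)(W), all W → L
(5,5): only reaches (4,5)(W), (3,5)(W), (0,5)(W), (5,4)(W), (5,3)(W), (5,1)(W), all W → L
(6,0): only reaches (5,0)(W), (4,0)(W), (1,0)(W), all W → L
(6,3): only reaches (5,3)(W), (4,3)(W), (1,3)(W), (6,2)(W), (6,1)(W), all W → L
(6,6): only reaches (5,6)(W), (4,6)(W), (1,6)(W), (6,5)(W), (6,4)(W), (6,2)(W), all W → L
(7,1): only reaches (6,1)(W), (5,1)(W), (2,1)(W), (7,0)(W), all W → L
(7,4): only reaches (6,4)(W), (5,4)(W), (2,4)(W), (7,3)(W), (7,2)(W), (7,0)(W), all W → L
(7,7): only reaches (6,7)(W), (5,7)(W), (2,7)(W), (7,6)(W), (7,5)(W), (7,3)(W), all W → L
Every other cell has at least one move into one of the L cells above, so it is W.
L cells per row: a=0: 3, a=1: 3, a=2: 2, a=3: 3, a=4: 3, a=5: 2, a=6: 3, a=7: 3; total 22.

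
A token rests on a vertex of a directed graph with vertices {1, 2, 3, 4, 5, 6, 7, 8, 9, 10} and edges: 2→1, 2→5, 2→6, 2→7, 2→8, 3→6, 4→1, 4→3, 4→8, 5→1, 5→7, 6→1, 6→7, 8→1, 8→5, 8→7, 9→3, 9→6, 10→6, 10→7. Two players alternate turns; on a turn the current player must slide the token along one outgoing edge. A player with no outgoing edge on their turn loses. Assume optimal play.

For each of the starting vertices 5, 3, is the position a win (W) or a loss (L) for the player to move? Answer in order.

5: W, 3: L

Work bottom-up. With no move the player to move loses. Otherwise the position is W if at least one move leads to an L position for the opponent, and L if every move leads to a W.
Every edge goes from a vertex to one that appears earlier in the order 7, 1, 5, 6, 8, 3, 9, 4, 2, 10, so processing vertices in that order labels each vertex after all of its successors.
7: no outgoing edge → L
1: no outgoing edge → L
5: →1(L), so W
6: →1(L), so W
8: →1(L), so W
3: →6(W) only, which is W, so L
9: →3(L), so W
4: →3(L), so W
2: →1(L), so W
10: →7(L), so W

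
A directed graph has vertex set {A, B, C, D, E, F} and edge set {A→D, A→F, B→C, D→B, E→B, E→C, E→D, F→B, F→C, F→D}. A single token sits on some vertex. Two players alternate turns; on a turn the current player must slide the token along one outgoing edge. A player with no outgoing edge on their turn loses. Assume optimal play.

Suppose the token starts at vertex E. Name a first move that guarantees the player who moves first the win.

Use the standard recursion: the mover loses at a terminal position; elsewhere, the mover wins exactly when some move hands the opponent an L position.
Every edge goes from a vertex to one that appears earlier in the order C, B, D, F, A, E, so processing vertices in that order labels each vertex after all of its successors.
C: no outgoing edge → L
B: W (go to C, an L position)
D: L (sole option B(W) is W)
F: W (go to D, an L position)
A: W (go to D, an L position)
E: W (go to D, an L position)
From E, the L positions reachable in one move are: D, C. Any move reaching one of these is winning.

Move to D.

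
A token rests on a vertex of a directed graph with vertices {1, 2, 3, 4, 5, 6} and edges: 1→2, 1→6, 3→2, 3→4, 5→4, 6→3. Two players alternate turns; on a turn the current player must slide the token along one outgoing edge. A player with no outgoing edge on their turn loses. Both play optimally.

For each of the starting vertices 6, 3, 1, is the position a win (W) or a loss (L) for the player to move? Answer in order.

6: L, 3: W, 1: W

Use the standard recursion: the mover loses at a terminal position; elsewhere, the mover wins exactly when some move hands the opponent an L position.
Every edge goes from a vertex to one that appears earlier in the order 2, 4, 3, 6, 1, 5, so processing vertices in that order labels each vertex after all of its successors.
2: no outgoing edge → L
4: no outgoing edge → L
3: can move to 4, which is L ⇒ W
6: the only move is to 3(W), a W ⇒ L
1: can move to 6, which is L ⇒ W
5: can move to 4, which is L ⇒ W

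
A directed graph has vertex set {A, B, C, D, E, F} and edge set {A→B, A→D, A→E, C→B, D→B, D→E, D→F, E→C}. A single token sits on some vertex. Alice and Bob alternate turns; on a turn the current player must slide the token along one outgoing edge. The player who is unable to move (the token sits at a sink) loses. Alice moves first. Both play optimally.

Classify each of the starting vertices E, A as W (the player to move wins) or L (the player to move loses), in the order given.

Classify positions by backward induction: terminal positions (no move available) are L. From any other position, the mover wins iff some move reaches an L.
Every edge goes from a vertex to one that appears earlier in the order B, F, C, E, D, A, so processing vertices in that order labels each vertex after all of its successors.
B: no outgoing edge → L
F: no outgoing edge → L
C: reaches L-position B → W
E: only reaches C(W), which is W → L
D: reaches L-position E → W
A: reaches L-position E → W

E: L, A: W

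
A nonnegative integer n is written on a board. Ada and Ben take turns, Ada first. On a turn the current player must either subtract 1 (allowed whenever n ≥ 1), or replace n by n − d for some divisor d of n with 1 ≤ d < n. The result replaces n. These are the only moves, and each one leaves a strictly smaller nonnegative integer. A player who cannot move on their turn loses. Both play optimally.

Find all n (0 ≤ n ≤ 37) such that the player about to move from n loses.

0, 2, 5, 7, 9, 11, 13, 15, 17, 19, 21, 23, 25, 27, 29, 31, 33, 35, 37

Classify positions by backward induction: terminal positions (no move available) are L. From any other position, the mover wins iff some move reaches an L.
n=0: no move → L
n=1: can move to 0, which is L ⇒ W
n=2: the only move is to 1(W), a W ⇒ L
n=3: can move to 2, which is L ⇒ W
n=4: can move to 2, which is L ⇒ W
n=5: the only move is to 4(W), a W ⇒ L
n=6: can move to 5, which is L ⇒ W
n=7: the only move is to 6(W), a W ⇒ L
n=8: can move to 7, which is L ⇒ W
n=9: moves to 6(W), 8(W); every one is W ⇒ L
n=10: can move to 5, which is L ⇒ W
n=11: the only move is to 10(W), a W ⇒ L
n=12: can move to 9, which is L ⇒ W
n=13: the only move is to 12(W), a W ⇒ L
n=14: can move to 7, which is L ⇒ W
n=15: moves to 10(W), 12(W), 14(W); every one is W ⇒ L
n=16: can move to 15, which is L ⇒ W
n=17: the only move is to 16(W), a W ⇒ L
n=18: can move to 9, which is L ⇒ W
n=19: the only move is to 18(W), a W ⇒ L
n=20: can move to 15, which is L ⇒ W
n=21: moves to 14(W), 18(W), 20(W); every one is W ⇒ L
n=22: can move to 11, which is L ⇒ W
n=23: the only move is to 22(W), a W ⇒ L
n=24: can move to 21, which is L ⇒ W
n=25: moves to 20(W), 24(W); every one is W ⇒ L
n=26: can move to 13, which is L ⇒ W
n=27: moves to 18(W), 24(W), 26(W); every one is W ⇒ L
n=28: can move to 21, which is L ⇒ W
n=29: the only move is to 28(W), a W ⇒ L
n=30: can move to 15, which is L ⇒ W
n=31: the only move is to 30(W), a W ⇒ L
n=32: can move to 31, which is L ⇒ W
n=33: moves to 22(W), 30(W), 32(W); every one is W ⇒ L
n=34: can move to 17, which is L ⇒ W
n=35: moves to 28(W), 30(W), 34(W); every one is W ⇒ L
n=36: can move to 27, which is L ⇒ W
n=37: the only move is to 36(W), a W ⇒ L
The losing starting values of n are exactly the entries labelled L in this table (19 of them).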